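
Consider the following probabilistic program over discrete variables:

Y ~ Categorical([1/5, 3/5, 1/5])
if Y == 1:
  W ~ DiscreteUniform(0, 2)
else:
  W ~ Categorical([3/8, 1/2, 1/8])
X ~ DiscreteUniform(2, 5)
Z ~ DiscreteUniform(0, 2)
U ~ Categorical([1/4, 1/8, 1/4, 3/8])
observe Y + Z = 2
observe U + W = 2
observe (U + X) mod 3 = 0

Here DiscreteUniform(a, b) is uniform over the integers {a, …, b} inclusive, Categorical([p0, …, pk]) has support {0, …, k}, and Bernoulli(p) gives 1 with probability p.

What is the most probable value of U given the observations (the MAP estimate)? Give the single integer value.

argmax_v P(U = v | obs) = 1

Enumerate traces; 12 have nonzero weight after conditioning:
  (Y=0, W=0, X=4, Z=2, U=2) weight 1/640
  (Y=0, W=1, X=2, Z=2, U=1) weight 1/960
  (Y=0, W=1, X=5, Z=2, U=1) weight 1/960
  (Y=0, W=2, X=3, Z=2, U=0) weight 1/1920
  (Y=1, W=0, X=4, Z=1, U=2) weight 1/240
  (Y=1, W=1, X=2, Z=1, U=1) weight 1/480
  (Y=1, W=1, X=5, Z=1, U=1) weight 1/480
  (Y=1, W=2, X=3, Z=1, U=0) weight 1/240
  … 4 more
Group by U:
  weight(U=0) = 1/192
  weight(U=1) = 1/120
  weight(U=2) = 7/960
Total weight = 1/192 + 1/120 + 7/960 = 1/48
P(U=0 | obs) = 1/192 / 1/48 = 1/4
P(U=1 | obs) = 1/120 / 1/48 = 2/5
P(U=2 | obs) = 7/960 / 1/48 = 7/20
argmax = 1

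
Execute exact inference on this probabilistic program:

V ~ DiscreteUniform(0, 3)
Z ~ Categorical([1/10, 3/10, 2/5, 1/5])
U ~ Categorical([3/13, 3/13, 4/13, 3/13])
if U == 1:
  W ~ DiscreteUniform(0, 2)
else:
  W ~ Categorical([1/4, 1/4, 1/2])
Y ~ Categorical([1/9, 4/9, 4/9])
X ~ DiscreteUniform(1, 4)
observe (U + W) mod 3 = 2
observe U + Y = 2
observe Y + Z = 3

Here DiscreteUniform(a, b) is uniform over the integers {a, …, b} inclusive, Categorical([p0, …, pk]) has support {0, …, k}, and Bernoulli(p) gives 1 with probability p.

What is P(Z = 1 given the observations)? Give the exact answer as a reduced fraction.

P(Z = 1 | obs) = 1/2

Enumerate traces; 48 have nonzero weight after conditioning:
  (V=0, Z=1, U=0, W=2, Y=2, X=1) weight 1/1040
  (V=0, Z=1, U=0, W=2, Y=2, X=2) weight 1/1040
  (V=0, Z=1, U=0, W=2, Y=2, X=3) weight 1/1040
  (V=0, Z=1, U=0, W=2, Y=2, X=4) weight 1/1040
  (V=0, Z=2, U=1, W=1, Y=1, X=1) weight 1/1170
  (V=0, Z=2, U=1, W=1, Y=1, X=2) weight 1/1170
  (V=0, Z=2, U=1, W=1, Y=1, X=3) weight 1/1170
  (V=0, Z=2, U=1, W=1, Y=1, X=4) weight 1/1170
  (V=0, Z=3, U=2, W=0, Y=0, X=1) weight 1/9360
  … 39 more
Group by Z:
  weight(Z=1) = 1/65
  weight(Z=2) = 8/585
  weight(Z=3) = 1/585
Total weight = 1/65 + 8/585 + 1/585 = 2/65
P(Z=1 | obs) = 1/65 / 2/65 = 1/2
P(Z=2 | obs) = 8/585 / 2/65 = 4/9
P(Z=3 | obs) = 1/585 / 2/65 = 1/18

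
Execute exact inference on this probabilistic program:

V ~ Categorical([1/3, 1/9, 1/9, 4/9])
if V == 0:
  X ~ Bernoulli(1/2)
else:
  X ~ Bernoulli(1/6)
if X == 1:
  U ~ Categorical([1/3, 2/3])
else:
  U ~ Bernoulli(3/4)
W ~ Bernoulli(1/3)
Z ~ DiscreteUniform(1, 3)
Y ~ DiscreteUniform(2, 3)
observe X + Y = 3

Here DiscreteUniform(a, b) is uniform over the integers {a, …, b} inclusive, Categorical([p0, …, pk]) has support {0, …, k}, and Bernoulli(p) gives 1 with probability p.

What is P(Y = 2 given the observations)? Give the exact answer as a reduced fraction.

Enumerate traces; 96 have nonzero weight after conditioning:
  (V=0, X=0, U=0, W=0, Z=1, Y=3) weight 1/216
  (V=0, X=0, U=0, W=0, Z=2, Y=3) weight 1/216
  (V=0, X=0, U=0, W=0, Z=3, Y=3) weight 1/216
  (V=0, X=0, U=0, W=1, Z=1, Y=3) weight 1/432
  (V=0, X=0, U=0, W=1, Z=2, Y=3) weight 1/432
  (V=0, X=0, U=0, W=1, Z=3, Y=3) weight 1/432
  (V=0, X=0, U=1, W=0, Z=1, Y=3) weight 1/72
  (V=0, X=0, U=1, W=0, Z=2, Y=3) weight 1/72
  (V=0, X=1, U=0, W=0, Z=1, Y=2) weight 1/162
  … 87 more
Group by Y:
  weight(Y=2) = 5/36
  weight(Y=3) = 13/36
Total weight = 5/36 + 13/36 = 1/2
P(Y=2 | obs) = 5/36 / 1/2 = 5/18
P(Y=3 | obs) = 13/36 / 1/2 = 13/18

P(Y = 2 | obs) = 5/18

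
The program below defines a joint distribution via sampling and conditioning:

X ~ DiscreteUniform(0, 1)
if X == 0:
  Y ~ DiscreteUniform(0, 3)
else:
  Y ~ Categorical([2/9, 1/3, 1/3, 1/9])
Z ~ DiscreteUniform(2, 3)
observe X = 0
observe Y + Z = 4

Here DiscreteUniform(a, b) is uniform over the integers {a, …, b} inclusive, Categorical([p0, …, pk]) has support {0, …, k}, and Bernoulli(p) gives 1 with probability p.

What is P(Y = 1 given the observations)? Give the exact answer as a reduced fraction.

Enumerate traces; 2 have nonzero weight after conditioning:
  (X=0, Y=1, Z=3) weight 1/16
  (X=0, Y=2, Z=2) weight 1/16
Group by Y:
  weight(Y=1) = 1/16
  weight(Y=2) = 1/16
Total weight = 1/16 + 1/16 = 1/8
P(Y=1 | obs) = 1/16 / 1/8 = 1/2
P(Y=2 | obs) = 1/16 / 1/8 = 1/2

P(Y = 1 | obs) = 1/2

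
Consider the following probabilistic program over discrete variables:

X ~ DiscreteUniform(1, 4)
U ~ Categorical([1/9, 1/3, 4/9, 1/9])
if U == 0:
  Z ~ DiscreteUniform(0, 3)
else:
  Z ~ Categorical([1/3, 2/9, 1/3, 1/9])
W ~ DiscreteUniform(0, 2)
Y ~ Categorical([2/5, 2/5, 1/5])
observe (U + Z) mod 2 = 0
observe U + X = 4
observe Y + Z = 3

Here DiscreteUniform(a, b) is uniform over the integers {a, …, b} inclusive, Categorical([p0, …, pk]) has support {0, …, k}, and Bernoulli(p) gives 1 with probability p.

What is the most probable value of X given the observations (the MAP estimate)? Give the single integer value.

Enumerate traces; 18 have nonzero weight after conditioning:
  (X=1, U=3, Z=1, W=0, Y=2) weight 1/2430
  (X=1, U=3, Z=1, W=1, Y=2) weight 1/2430
  (X=1, U=3, Z=1, W=2, Y=2) weight 1/2430
  (X=1, U=3, Z=3, W=0, Y=0) weight 1/2430
  (X=1, U=3, Z=3, W=1, Y=0) weight 1/2430
  (X=1, U=3, Z=3, W=2, Y=0) weight 1/2430
  (X=2, U=2, Z=2, W=0, Y=1) weight 2/405
  (X=2, U=2, Z=2, W=1, Y=1) weight 2/405
  (X=3, U=1, Z=1, W=0, Y=2) weight 1/810
  (X=4, U=0, Z=2, W=0, Y=1) weight 1/1080
  … 8 more
Group by X:
  weight(X=1) = 1/405
  weight(X=2) = 2/135
  weight(X=3) = 1/135
  weight(X=4) = 1/360
Total weight = 1/405 + 2/135 + 1/135 + 1/360 = 89/3240
P(X=1 | obs) = 1/405 / 89/3240 = 8/89
P(X=2 | obs) = 2/135 / 89/3240 = 48/89
P(X=3 | obs) = 1/135 / 89/3240 = 24/89
P(X=4 | obs) = 1/360 / 89/3240 = 9/89
argmax = 2

argmax_v P(X = v | obs) = 2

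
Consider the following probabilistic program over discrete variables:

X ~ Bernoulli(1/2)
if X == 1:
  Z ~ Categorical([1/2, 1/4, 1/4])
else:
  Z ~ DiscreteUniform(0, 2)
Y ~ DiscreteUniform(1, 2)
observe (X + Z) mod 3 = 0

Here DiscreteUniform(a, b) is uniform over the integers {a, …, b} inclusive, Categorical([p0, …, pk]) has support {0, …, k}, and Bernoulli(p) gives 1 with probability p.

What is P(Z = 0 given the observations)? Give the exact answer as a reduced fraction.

P(Z = 0 | obs) = 4/7

Enumerate traces; 4 have nonzero weight after conditioning:
  (X=0, Z=0, Y=1) weight 1/12
  (X=0, Z=0, Y=2) weight 1/12
  (X=1, Z=2, Y=1) weight 1/16
  (X=1, Z=2, Y=2) weight 1/16
Group by Z:
  weight(Z=0) = 1/6
  weight(Z=2) = 1/8
Total weight = 1/6 + 1/8 = 7/24
P(Z=0 | obs) = 1/6 / 7/24 = 4/7
P(Z=2 | obs) = 1/8 / 7/24 = 3/7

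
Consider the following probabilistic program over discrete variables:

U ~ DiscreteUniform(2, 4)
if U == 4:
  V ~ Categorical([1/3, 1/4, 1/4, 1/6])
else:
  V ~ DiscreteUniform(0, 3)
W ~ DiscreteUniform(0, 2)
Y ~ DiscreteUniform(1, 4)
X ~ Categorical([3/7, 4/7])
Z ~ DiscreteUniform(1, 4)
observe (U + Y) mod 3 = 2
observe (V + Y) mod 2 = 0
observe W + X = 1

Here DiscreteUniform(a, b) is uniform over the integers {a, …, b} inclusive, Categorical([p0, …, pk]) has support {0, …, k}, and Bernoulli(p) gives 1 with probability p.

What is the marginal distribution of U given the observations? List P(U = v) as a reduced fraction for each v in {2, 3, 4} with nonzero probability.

Enumerate traces; 64 have nonzero weight after conditioning:
  (U=2, V=1, W=0, Y=3, X=1, Z=1) weight 1/1008
  (U=2, V=1, W=0, Y=3, X=1, Z=2) weight 1/1008
  (U=2, V=1, W=0, Y=3, X=1, Z=3) weight 1/1008
  (U=2, V=1, W=0, Y=3, X=1, Z=4) weight 1/1008
  (U=2, V=1, W=1, Y=3, X=0, Z=1) weight 1/1344
  (U=2, V=1, W=1, Y=3, X=0, Z=2) weight 1/1344
  (U=2, V=1, W=1, Y=3, X=0, Z=3) weight 1/1344
  (U=2, V=1, W=1, Y=3, X=0, Z=4) weight 1/1344
  (U=3, V=0, W=0, Y=2, X=1, Z=1) weight 1/1008
  (U=4, V=0, W=0, Y=4, X=1, Z=1) weight 1/756
  … 54 more
Group by U:
  weight(U=2) = 1/72
  weight(U=3) = 1/72
  weight(U=4) = 1/36
Total weight = 1/72 + 1/72 + 1/36 = 1/18
P(U=2 | obs) = 1/72 / 1/18 = 1/4
P(U=3 | obs) = 1/72 / 1/18 = 1/4
P(U=4 | obs) = 1/36 / 1/18 = 1/2

P(U=2) = 1/4, P(U=3) = 1/4, P(U=4) = 1/2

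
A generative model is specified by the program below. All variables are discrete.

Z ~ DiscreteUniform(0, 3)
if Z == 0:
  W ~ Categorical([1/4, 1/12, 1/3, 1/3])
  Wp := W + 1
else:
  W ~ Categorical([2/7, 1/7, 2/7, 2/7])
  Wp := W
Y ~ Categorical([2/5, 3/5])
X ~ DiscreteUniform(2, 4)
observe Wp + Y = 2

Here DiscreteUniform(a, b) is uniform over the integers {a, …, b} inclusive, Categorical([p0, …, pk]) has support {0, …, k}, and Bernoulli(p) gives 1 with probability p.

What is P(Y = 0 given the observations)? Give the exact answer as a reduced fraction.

Enumerate traces; 24 have nonzero weight after conditioning:
  (Z=0, W=0, Y=1, X=2) weight 1/80
  (Z=0, W=0, Y=1, X=3) weight 1/80
  (Z=0, W=0, Y=1, X=4) weight 1/80
  (Z=0, W=1, Y=0, X=2) weight 1/360
  (Z=0, W=1, Y=0, X=3) weight 1/360
  (Z=0, W=1, Y=0, X=4) weight 1/360
  (Z=1, W=1, Y=1, X=2) weight 1/140
  (Z=1, W=1, Y=1, X=3) weight 1/140
  … 16 more
Group by Y:
  weight(Y=0) = 79/840
  weight(Y=1) = 57/560
Total weight = 79/840 + 57/560 = 47/240
P(Y=0 | obs) = 79/840 / 47/240 = 158/329
P(Y=1 | obs) = 57/560 / 47/240 = 171/329

P(Y = 0 | obs) = 158/329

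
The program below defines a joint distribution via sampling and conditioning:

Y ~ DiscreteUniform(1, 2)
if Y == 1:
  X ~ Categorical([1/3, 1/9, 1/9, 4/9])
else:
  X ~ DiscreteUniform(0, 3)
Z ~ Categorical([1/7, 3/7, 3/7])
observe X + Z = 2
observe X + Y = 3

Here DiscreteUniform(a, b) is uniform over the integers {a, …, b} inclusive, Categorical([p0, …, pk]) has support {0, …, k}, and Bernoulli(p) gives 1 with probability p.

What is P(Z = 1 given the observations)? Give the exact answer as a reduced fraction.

P(Z = 1 | obs) = 27/31

Enumerate traces; 2 have nonzero weight after conditioning:
  (Y=1, X=2, Z=0) weight 1/126
  (Y=2, X=1, Z=1) weight 3/56
Group by Z:
  weight(Z=0) = 1/126
  weight(Z=1) = 3/56
Total weight = 1/126 + 3/56 = 31/504
P(Z=0 | obs) = 1/126 / 31/504 = 4/31
P(Z=1 | obs) = 3/56 / 31/504 = 27/31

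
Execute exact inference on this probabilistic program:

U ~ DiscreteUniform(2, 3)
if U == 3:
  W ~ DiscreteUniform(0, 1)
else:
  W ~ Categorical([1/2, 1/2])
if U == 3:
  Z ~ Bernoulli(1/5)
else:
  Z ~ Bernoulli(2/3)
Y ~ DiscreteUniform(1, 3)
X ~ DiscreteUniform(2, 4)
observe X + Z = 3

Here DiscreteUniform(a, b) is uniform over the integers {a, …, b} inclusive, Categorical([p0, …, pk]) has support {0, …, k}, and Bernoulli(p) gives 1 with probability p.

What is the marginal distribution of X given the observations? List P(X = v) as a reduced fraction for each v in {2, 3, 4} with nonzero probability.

Enumerate traces; 24 have nonzero weight after conditioning:
  (U=2, W=0, Z=0, Y=1, X=3) weight 1/108
  (U=2, W=0, Z=0, Y=2, X=3) weight 1/108
  (U=2, W=0, Z=0, Y=3, X=3) weight 1/108
  (U=2, W=0, Z=1, Y=1, X=2) weight 1/54
  (U=2, W=0, Z=1, Y=2, X=2) weight 1/54
  (U=2, W=0, Z=1, Y=3, X=2) weight 1/54
  (U=2, W=1, Z=0, Y=1, X=3) weight 1/108
  (U=2, W=1, Z=0, Y=2, X=3) weight 1/108
  … 16 more
Group by X:
  weight(X=2) = 13/90
  weight(X=3) = 17/90
Total weight = 13/90 + 17/90 = 1/3
P(X=2 | obs) = 13/90 / 1/3 = 13/30
P(X=3 | obs) = 17/90 / 1/3 = 17/30

P(X=2) = 13/30, P(X=3) = 17/30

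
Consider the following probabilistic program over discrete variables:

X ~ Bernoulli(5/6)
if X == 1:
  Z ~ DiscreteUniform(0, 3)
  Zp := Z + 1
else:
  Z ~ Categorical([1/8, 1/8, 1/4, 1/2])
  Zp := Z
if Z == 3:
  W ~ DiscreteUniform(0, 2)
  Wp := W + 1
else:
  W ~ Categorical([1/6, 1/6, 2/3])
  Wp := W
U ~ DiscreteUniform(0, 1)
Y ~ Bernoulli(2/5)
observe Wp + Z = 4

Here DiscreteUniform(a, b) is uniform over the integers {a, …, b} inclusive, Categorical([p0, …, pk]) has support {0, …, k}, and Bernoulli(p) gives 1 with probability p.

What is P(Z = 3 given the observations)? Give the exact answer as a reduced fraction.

Enumerate traces; 16 have nonzero weight after conditioning:
  (X=0, Z=2, W=2, U=0, Y=0) weight 1/120
  (X=0, Z=2, W=2, U=0, Y=1) weight 1/180
  (X=0, Z=2, W=2, U=1, Y=0) weight 1/120
  (X=0, Z=2, W=2, U=1, Y=1) weight 1/180
  (X=0, Z=3, W=0, U=0, Y=0) weight 1/120
  (X=0, Z=3, W=0, U=0, Y=1) weight 1/180
  (X=0, Z=3, W=0, U=1, Y=0) weight 1/120
  (X=0, Z=3, W=0, U=1, Y=1) weight 1/180
  … 8 more
Group by Z:
  weight(Z=2) = 1/6
  weight(Z=3) = 7/72
Total weight = 1/6 + 7/72 = 19/72
P(Z=2 | obs) = 1/6 / 19/72 = 12/19
P(Z=3 | obs) = 7/72 / 19/72 = 7/19

P(Z = 3 | obs) = 7/19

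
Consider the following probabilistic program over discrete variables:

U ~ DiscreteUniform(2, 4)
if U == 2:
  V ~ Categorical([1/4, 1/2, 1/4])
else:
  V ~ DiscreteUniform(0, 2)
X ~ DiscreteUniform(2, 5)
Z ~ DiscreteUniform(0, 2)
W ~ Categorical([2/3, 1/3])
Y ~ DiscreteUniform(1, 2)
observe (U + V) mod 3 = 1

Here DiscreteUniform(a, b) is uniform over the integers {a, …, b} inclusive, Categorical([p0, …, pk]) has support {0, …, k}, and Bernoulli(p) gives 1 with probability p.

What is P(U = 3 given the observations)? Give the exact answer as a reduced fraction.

Enumerate traces; 144 have nonzero weight after conditioning:
  (U=2, V=2, X=2, Z=0, W=0, Y=1) weight 1/432
  (U=2, V=2, X=2, Z=0, W=0, Y=2) weight 1/432
  (U=2, V=2, X=2, Z=0, W=1, Y=1) weight 1/864
  (U=2, V=2, X=2, Z=0, W=1, Y=2) weight 1/864
  (U=2, V=2, X=2, Z=1, W=0, Y=1) weight 1/432
  (U=2, V=2, X=2, Z=1, W=0, Y=2) weight 1/432
  (U=2, V=2, X=2, Z=1, W=1, Y=1) weight 1/864
  (U=2, V=2, X=2, Z=1, W=1, Y=2) weight 1/864
  (U=3, V=1, X=2, Z=0, W=0, Y=1) weight 1/324
  (U=4, V=0, X=2, Z=0, W=0, Y=1) weight 1/324
  … 134 more
Group by U:
  weight(U=2) = 1/12
  weight(U=3) = 1/9
  weight(U=4) = 1/9
Total weight = 1/12 + 1/9 + 1/9 = 11/36
P(U=2 | obs) = 1/12 / 11/36 = 3/11
P(U=3 | obs) = 1/9 / 11/36 = 4/11
P(U=4 | obs) = 1/9 / 11/36 = 4/11

P(U = 3 | obs) = 4/11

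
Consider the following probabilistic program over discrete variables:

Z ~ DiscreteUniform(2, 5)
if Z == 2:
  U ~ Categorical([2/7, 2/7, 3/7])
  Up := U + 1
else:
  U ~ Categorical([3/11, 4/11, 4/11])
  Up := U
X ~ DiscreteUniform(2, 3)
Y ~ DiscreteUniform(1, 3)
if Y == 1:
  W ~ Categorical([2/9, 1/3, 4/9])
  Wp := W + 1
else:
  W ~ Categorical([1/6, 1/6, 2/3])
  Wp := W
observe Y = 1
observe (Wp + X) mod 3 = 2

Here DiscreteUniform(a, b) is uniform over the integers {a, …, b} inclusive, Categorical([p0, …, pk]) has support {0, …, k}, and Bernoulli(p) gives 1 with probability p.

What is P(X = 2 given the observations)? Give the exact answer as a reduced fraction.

Enumerate traces; 24 have nonzero weight after conditioning:
  (Z=2, U=0, X=2, Y=1, W=2) weight 1/189
  (Z=2, U=0, X=3, Y=1, W=1) weight 1/252
  (Z=2, U=1, X=2, Y=1, W=2) weight 1/189
  (Z=2, U=1, X=3, Y=1, W=1) weight 1/252
  (Z=2, U=2, X=2, Y=1, W=2) weight 1/126
  (Z=2, U=2, X=3, Y=1, W=1) weight 1/168
  (Z=3, U=0, X=2, Y=1, W=2) weight 1/198
  (Z=3, U=0, X=3, Y=1, W=1) weight 1/264
  … 16 more
Group by X:
  weight(X=2) = 2/27
  weight(X=3) = 1/18
Total weight = 2/27 + 1/18 = 7/54
P(X=2 | obs) = 2/27 / 7/54 = 4/7
P(X=3 | obs) = 1/18 / 7/54 = 3/7

P(X = 2 | obs) = 4/7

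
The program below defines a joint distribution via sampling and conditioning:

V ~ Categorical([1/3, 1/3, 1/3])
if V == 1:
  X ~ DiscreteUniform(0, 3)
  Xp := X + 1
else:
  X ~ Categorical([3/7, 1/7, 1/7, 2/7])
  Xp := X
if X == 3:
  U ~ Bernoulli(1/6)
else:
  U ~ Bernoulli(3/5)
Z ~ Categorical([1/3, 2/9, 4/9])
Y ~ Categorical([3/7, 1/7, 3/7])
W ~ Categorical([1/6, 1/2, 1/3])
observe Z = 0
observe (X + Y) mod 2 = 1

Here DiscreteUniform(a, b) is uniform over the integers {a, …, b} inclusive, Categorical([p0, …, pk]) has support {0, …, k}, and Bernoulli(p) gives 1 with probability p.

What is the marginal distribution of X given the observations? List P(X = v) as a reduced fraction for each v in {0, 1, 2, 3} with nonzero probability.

Enumerate traces; 108 have nonzero weight after conditioning:
  (V=0, X=0, U=0, Z=0, Y=1, W=0) weight 1/2205
  (V=0, X=0, U=0, Z=0, Y=1, W=1) weight 1/735
  (V=0, X=0, U=0, Z=0, Y=1, W=2) weight 2/2205
  (V=0, X=0, U=1, Z=0, Y=1, W=0) weight 1/1470
  (V=0, X=0, U=1, Z=0, Y=1, W=1) weight 1/490
  (V=0, X=0, U=1, Z=0, Y=1, W=2) weight 1/735
  (V=0, X=1, U=0, Z=0, Y=0, W=0) weight 1/2205
  (V=0, X=1, U=0, Z=0, Y=0, W=1) weight 1/735
  (V=0, X=2, U=0, Z=0, Y=1, W=0) weight 1/6615
  (V=0, X=3, U=0, Z=0, Y=0, W=0) weight 5/2646
  … 98 more
Group by X:
  weight(X=0) = 31/1764
  weight(X=1) = 5/98
  weight(X=2) = 5/588
  weight(X=3) = 23/294
Total weight = 31/1764 + 5/98 + 5/588 + 23/294 = 137/882
P(X=0 | obs) = 31/1764 / 137/882 = 31/274
P(X=1 | obs) = 5/98 / 137/882 = 45/137
P(X=2 | obs) = 5/588 / 137/882 = 15/274
P(X=3 | obs) = 23/294 / 137/882 = 69/137

P(X=0) = 31/274, P(X=1) = 45/137, P(X=2) = 15/274, P(X=3) = 69/137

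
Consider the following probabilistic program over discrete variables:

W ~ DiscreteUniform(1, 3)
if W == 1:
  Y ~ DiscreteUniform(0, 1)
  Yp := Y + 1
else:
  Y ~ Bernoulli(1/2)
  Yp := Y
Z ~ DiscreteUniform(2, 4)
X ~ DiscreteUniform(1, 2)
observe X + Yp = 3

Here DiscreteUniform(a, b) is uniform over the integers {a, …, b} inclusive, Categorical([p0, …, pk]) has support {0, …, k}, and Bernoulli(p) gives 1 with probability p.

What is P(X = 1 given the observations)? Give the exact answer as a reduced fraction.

P(X = 1 | obs) = 1/4

Enumerate traces; 12 have nonzero weight after conditioning:
  (W=1, Y=0, Z=2, X=2) weight 1/36
  (W=1, Y=0, Z=3, X=2) weight 1/36
  (W=1, Y=0, Z=4, X=2) weight 1/36
  (W=1, Y=1, Z=2, X=1) weight 1/36
  (W=1, Y=1, Z=3, X=1) weight 1/36
  (W=1, Y=1, Z=4, X=1) weight 1/36
  (W=2, Y=1, Z=2, X=2) weight 1/36
  (W=2, Y=1, Z=3, X=2) weight 1/36
  … 4 more
Group by X:
  weight(X=1) = 1/12
  weight(X=2) = 1/4
Total weight = 1/12 + 1/4 = 1/3
P(X=1 | obs) = 1/12 / 1/3 = 1/4
P(X=2 | obs) = 1/4 / 1/3 = 3/4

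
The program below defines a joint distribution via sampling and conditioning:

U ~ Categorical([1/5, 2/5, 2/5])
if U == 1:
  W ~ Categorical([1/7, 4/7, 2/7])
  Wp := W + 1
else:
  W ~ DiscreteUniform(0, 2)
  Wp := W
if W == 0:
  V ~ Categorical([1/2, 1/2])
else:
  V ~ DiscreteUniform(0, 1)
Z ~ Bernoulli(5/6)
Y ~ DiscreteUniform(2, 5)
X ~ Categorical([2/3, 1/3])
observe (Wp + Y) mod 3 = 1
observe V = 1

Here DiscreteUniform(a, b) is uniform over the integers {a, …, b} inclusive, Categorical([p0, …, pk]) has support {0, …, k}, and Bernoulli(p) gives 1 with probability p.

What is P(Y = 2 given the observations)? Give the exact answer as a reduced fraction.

Enumerate traces; 48 have nonzero weight after conditioning:
  (U=0, W=0, V=1, Z=0, Y=4, X=0) weight 1/1080
  (U=0, W=0, V=1, Z=0, Y=4, X=1) weight 1/2160
  (U=0, W=0, V=1, Z=1, Y=4, X=0) weight 1/216
  (U=0, W=0, V=1, Z=1, Y=4, X=1) weight 1/432
  (U=0, W=1, V=1, Z=0, Y=3, X=0) weight 1/1080
  (U=0, W=1, V=1, Z=0, Y=3, X=1) weight 1/2160
  (U=0, W=1, V=1, Z=1, Y=3, X=0) weight 1/216
  (U=0, W=1, V=1, Z=1, Y=3, X=1) weight 1/432
  (U=0, W=2, V=1, Z=0, Y=2, X=0) weight 1/1080
  (U=0, W=2, V=1, Z=0, Y=5, X=0) weight 1/1080
  … 38 more
Group by Y:
  weight(Y=2) = 3/56
  weight(Y=3) = 9/280
  weight(Y=4) = 11/280
  weight(Y=5) = 3/56
Total weight = 3/56 + 9/280 + 11/280 + 3/56 = 5/28
P(Y=2 | obs) = 3/56 / 5/28 = 3/10
P(Y=3 | obs) = 9/280 / 5/28 = 9/50
P(Y=4 | obs) = 11/280 / 5/28 = 11/50
P(Y=5 | obs) = 3/56 / 5/28 = 3/10

P(Y = 2 | obs) = 3/10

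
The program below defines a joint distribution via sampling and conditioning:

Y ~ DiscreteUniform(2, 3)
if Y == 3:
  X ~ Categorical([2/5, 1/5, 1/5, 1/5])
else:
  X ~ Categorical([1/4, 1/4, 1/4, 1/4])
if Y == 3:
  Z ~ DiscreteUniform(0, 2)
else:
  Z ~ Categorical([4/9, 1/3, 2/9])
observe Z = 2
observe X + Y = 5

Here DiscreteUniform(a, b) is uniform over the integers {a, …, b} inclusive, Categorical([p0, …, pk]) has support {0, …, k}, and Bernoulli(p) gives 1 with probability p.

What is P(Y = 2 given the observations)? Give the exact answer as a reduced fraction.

Enumerate traces; 2 have nonzero weight after conditioning:
  (Y=2, X=3, Z=2) weight 1/36
  (Y=3, X=2, Z=2) weight 1/30
Group by Y:
  weight(Y=2) = 1/36
  weight(Y=3) = 1/30
Total weight = 1/36 + 1/30 = 11/180
P(Y=2 | obs) = 1/36 / 11/180 = 5/11
P(Y=3 | obs) = 1/30 / 11/180 = 6/11

P(Y = 2 | obs) = 5/11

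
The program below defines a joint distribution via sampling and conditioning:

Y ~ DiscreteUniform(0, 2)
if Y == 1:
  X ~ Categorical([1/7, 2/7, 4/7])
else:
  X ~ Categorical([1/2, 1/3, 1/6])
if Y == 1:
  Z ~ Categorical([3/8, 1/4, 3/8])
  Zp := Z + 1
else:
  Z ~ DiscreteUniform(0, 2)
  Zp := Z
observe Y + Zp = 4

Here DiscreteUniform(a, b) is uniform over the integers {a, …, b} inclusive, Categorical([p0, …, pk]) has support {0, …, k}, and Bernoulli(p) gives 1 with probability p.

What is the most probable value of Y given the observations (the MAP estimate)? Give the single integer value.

argmax_v P(Y = v | obs) = 1

Enumerate traces; 6 have nonzero weight after conditioning:
  (Y=1, X=0, Z=2) weight 1/56
  (Y=1, X=1, Z=2) weight 1/28
  (Y=1, X=2, Z=2) weight 1/14
  (Y=2, X=0, Z=2) weight 1/18
  (Y=2, X=1, Z=2) weight 1/27
  (Y=2, X=2, Z=2) weight 1/54
Group by Y:
  weight(Y=1) = 1/8
  weight(Y=2) = 1/9
Total weight = 1/8 + 1/9 = 17/72
P(Y=1 | obs) = 1/8 / 17/72 = 9/17
P(Y=2 | obs) = 1/9 / 17/72 = 8/17
argmax = 1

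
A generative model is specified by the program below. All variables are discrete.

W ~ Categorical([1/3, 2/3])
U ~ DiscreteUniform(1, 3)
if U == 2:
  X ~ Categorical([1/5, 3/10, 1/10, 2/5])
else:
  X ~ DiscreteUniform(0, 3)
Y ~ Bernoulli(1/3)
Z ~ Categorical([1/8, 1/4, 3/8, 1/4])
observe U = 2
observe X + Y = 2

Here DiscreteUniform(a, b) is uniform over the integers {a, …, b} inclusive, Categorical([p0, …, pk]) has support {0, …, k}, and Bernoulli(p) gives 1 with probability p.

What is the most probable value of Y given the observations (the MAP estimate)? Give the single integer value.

Enumerate traces; 16 have nonzero weight after conditioning:
  (W=0, U=2, X=1, Y=1, Z=0) weight 1/720
  (W=0, U=2, X=1, Y=1, Z=1) weight 1/360
  (W=0, U=2, X=1, Y=1, Z=2) weight 1/240
  (W=0, U=2, X=1, Y=1, Z=3) weight 1/360
  (W=0, U=2, X=2, Y=0, Z=0) weight 1/1080
  (W=0, U=2, X=2, Y=0, Z=1) weight 1/540
  (W=0, U=2, X=2, Y=0, Z=2) weight 1/360
  (W=0, U=2, X=2, Y=0, Z=3) weight 1/540
  … 8 more
Group by Y:
  weight(Y=0) = 1/45
  weight(Y=1) = 1/30
Total weight = 1/45 + 1/30 = 1/18
P(Y=0 | obs) = 1/45 / 1/18 = 2/5
P(Y=1 | obs) = 1/30 / 1/18 = 3/5
argmax = 1

argmax_v P(Y = v | obs) = 1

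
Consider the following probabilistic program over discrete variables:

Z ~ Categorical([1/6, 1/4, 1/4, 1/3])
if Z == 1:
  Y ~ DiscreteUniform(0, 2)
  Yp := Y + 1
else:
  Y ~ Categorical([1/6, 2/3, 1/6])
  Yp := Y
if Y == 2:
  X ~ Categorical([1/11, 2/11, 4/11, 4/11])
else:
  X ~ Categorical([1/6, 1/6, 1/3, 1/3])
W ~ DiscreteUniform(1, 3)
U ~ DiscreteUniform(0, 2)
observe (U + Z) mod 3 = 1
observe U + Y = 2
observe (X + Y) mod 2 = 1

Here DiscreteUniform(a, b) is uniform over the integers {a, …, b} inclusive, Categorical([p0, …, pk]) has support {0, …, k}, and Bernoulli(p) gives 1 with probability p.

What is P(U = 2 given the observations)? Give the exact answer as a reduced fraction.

P(U = 2 | obs) = 11/123

Enumerate traces; 24 have nonzero weight after conditioning:
  (Z=0, Y=1, X=0, W=1, U=1) weight 1/486
  (Z=0, Y=1, X=0, W=2, U=1) weight 1/486
  (Z=0, Y=1, X=0, W=3, U=1) weight 1/486
  (Z=0, Y=1, X=2, W=1, U=1) weight 1/243
  (Z=0, Y=1, X=2, W=2, U=1) weight 1/243
  (Z=0, Y=1, X=2, W=3, U=1) weight 1/243
  (Z=1, Y=2, X=1, W=1, U=0) weight 1/594
  (Z=1, Y=2, X=1, W=2, U=0) weight 1/594
  (Z=2, Y=0, X=1, W=1, U=2) weight 1/1296
  … 15 more
Group by U:
  weight(U=0) = 1/66
  weight(U=1) = 1/18
  weight(U=2) = 1/144
Total weight = 1/66 + 1/18 + 1/144 = 41/528
P(U=0 | obs) = 1/66 / 41/528 = 8/41
P(U=1 | obs) = 1/18 / 41/528 = 88/123
P(U=2 | obs) = 1/144 / 41/528 = 11/123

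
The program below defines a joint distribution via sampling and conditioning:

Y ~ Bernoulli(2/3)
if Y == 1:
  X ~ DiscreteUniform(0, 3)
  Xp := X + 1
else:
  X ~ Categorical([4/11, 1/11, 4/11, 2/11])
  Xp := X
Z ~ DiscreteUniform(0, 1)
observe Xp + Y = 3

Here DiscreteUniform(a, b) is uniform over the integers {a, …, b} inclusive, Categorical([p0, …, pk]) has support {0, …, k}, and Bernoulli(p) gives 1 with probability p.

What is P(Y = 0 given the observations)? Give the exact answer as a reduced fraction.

P(Y = 0 | obs) = 4/15

Enumerate traces; 4 have nonzero weight after conditioning:
  (Y=0, X=3, Z=0) weight 1/33
  (Y=0, X=3, Z=1) weight 1/33
  (Y=1, X=1, Z=0) weight 1/12
  (Y=1, X=1, Z=1) weight 1/12
Group by Y:
  weight(Y=0) = 2/33
  weight(Y=1) = 1/6
Total weight = 2/33 + 1/6 = 5/22
P(Y=0 | obs) = 2/33 / 5/22 = 4/15
P(Y=1 | obs) = 1/6 / 5/22 = 11/15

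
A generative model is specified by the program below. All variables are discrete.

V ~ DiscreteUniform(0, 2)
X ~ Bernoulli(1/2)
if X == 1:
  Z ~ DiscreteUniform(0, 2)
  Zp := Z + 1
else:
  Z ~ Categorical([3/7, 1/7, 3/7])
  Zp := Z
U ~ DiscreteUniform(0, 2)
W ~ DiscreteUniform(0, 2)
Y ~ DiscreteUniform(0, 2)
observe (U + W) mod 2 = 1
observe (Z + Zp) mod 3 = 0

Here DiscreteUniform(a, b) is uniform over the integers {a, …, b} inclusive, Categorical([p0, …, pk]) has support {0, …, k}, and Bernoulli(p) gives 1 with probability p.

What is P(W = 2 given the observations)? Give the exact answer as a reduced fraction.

P(W = 2 | obs) = 1/4

Enumerate traces; 72 have nonzero weight after conditioning:
  (V=0, X=0, Z=0, U=0, W=1, Y=0) weight 1/378
  (V=0, X=0, Z=0, U=0, W=1, Y=1) weight 1/378
  (V=0, X=0, Z=0, U=0, W=1, Y=2) weight 1/378
  (V=0, X=0, Z=0, U=1, W=0, Y=0) weight 1/378
  (V=0, X=0, Z=0, U=1, W=0, Y=1) weight 1/378
  (V=0, X=0, Z=0, U=1, W=0, Y=2) weight 1/378
  (V=0, X=0, Z=0, U=1, W=2, Y=0) weight 1/378
  (V=0, X=0, Z=0, U=1, W=2, Y=1) weight 1/378
  … 64 more
Group by W:
  weight(W=0) = 8/189
  weight(W=1) = 16/189
  weight(W=2) = 8/189
Total weight = 8/189 + 16/189 + 8/189 = 32/189
P(W=0 | obs) = 8/189 / 32/189 = 1/4
P(W=1 | obs) = 16/189 / 32/189 = 1/2
P(W=2 | obs) = 8/189 / 32/189 = 1/4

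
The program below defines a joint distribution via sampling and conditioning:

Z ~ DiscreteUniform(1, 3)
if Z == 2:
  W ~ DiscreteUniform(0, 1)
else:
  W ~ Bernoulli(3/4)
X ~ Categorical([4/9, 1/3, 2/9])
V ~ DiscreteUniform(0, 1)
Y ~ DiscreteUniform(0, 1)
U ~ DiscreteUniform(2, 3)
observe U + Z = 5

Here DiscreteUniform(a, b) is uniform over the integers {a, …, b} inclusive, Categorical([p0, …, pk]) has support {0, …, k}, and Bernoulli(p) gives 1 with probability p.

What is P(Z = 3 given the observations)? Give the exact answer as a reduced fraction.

Enumerate traces; 48 have nonzero weight after conditioning:
  (Z=2, W=0, X=0, V=0, Y=0, U=3) weight 1/108
  (Z=2, W=0, X=0, V=0, Y=1, U=3) weight 1/108
  (Z=2, W=0, X=0, V=1, Y=0, U=3) weight 1/108
  (Z=2, W=0, X=0, V=1, Y=1, U=3) weight 1/108
  (Z=2, W=0, X=1, V=0, Y=0, U=3) weight 1/144
  (Z=2, W=0, X=1, V=0, Y=1, U=3) weight 1/144
  (Z=2, W=0, X=1, V=1, Y=0, U=3) weight 1/144
  (Z=2, W=0, X=1, V=1, Y=1, U=3) weight 1/144
  (Z=3, W=0, X=0, V=0, Y=0, U=2) weight 1/216
  … 39 more
Group by Z:
  weight(Z=2) = 1/6
  weight(Z=3) = 1/6
Total weight = 1/6 + 1/6 = 1/3
P(Z=2 | obs) = 1/6 / 1/3 = 1/2
P(Z=3 | obs) = 1/6 / 1/3 = 1/2

P(Z = 3 | obs) = 1/2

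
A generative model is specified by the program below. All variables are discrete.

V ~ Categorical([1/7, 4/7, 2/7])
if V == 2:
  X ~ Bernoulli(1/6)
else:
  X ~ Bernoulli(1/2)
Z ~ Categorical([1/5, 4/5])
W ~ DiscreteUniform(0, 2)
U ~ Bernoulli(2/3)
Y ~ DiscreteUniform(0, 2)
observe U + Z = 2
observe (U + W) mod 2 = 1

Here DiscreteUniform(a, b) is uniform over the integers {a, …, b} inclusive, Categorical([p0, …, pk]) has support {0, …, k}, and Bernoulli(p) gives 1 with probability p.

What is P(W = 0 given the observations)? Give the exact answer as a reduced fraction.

P(W = 0 | obs) = 1/2

Enumerate traces; 36 have nonzero weight after conditioning:
  (V=0, X=0, Z=1, W=0, U=1, Y=0) weight 4/945
  (V=0, X=0, Z=1, W=0, U=1, Y=1) weight 4/945
  (V=0, X=0, Z=1, W=0, U=1, Y=2) weight 4/945
  (V=0, X=0, Z=1, W=2, U=1, Y=0) weight 4/945
  (V=0, X=0, Z=1, W=2, U=1, Y=1) weight 4/945
  (V=0, X=0, Z=1, W=2, U=1, Y=2) weight 4/945
  (V=0, X=1, Z=1, W=0, U=1, Y=0) weight 4/945
  (V=0, X=1, Z=1, W=0, U=1, Y=1) weight 4/945
  … 28 more
Group by W:
  weight(W=0) = 8/45
  weight(W=2) = 8/45
Total weight = 8/45 + 8/45 = 16/45
P(W=0 | obs) = 8/45 / 16/45 = 1/2
P(W=2 | obs) = 8/45 / 16/45 = 1/2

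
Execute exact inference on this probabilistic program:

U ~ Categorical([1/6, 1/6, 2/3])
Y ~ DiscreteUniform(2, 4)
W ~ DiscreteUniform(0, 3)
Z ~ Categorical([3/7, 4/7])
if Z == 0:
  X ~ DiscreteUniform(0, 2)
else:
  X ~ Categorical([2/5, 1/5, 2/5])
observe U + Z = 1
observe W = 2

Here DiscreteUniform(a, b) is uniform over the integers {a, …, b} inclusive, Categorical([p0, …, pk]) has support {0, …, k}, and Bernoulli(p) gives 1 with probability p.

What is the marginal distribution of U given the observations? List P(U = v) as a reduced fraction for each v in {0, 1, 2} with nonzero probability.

P(U=0) = 4/7, P(U=1) = 3/7

Enumerate traces; 18 have nonzero weight after conditioning:
  (U=0, Y=2, W=2, Z=1, X=0) weight 1/315
  (U=0, Y=2, W=2, Z=1, X=1) weight 1/630
  (U=0, Y=2, W=2, Z=1, X=2) weight 1/315
  (U=0, Y=3, W=2, Z=1, X=0) weight 1/315
  (U=0, Y=3, W=2, Z=1, X=1) weight 1/630
  (U=0, Y=3, W=2, Z=1, X=2) weight 1/315
  (U=0, Y=4, W=2, Z=1, X=0) weight 1/315
  (U=0, Y=4, W=2, Z=1, X=1) weight 1/630
  (U=1, Y=2, W=2, Z=0, X=0) weight 1/504
  … 9 more
Group by U:
  weight(U=0) = 1/42
  weight(U=1) = 1/56
Total weight = 1/42 + 1/56 = 1/24
P(U=0 | obs) = 1/42 / 1/24 = 4/7
P(U=1 | obs) = 1/56 / 1/24 = 3/7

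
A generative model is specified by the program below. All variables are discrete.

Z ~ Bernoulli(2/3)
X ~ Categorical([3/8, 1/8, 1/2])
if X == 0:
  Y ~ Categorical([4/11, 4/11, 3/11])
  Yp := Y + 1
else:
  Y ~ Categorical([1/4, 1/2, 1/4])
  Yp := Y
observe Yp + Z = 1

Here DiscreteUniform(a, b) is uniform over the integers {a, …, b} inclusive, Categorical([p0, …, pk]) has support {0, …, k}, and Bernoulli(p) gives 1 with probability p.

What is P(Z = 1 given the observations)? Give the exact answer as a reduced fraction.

Enumerate traces; 5 have nonzero weight after conditioning:
  (Z=0, X=0, Y=0) weight 1/22
  (Z=0, X=1, Y=1) weight 1/48
  (Z=0, X=2, Y=1) weight 1/12
  (Z=1, X=1, Y=0) weight 1/48
  (Z=1, X=2, Y=0) weight 1/12
Group by Z:
  weight(Z=0) = 79/528
  weight(Z=1) = 5/48
Total weight = 79/528 + 5/48 = 67/264
P(Z=0 | obs) = 79/528 / 67/264 = 79/134
P(Z=1 | obs) = 5/48 / 67/264 = 55/134

P(Z = 1 | obs) = 55/134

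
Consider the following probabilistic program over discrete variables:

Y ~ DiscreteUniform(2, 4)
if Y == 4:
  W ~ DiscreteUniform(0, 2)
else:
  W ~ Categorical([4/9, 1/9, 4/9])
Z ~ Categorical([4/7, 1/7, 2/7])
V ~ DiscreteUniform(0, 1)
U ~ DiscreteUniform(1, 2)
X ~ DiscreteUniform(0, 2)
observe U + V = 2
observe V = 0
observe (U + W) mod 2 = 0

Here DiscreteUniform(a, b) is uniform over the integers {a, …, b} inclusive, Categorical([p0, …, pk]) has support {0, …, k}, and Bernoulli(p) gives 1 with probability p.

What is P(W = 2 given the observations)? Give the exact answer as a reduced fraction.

Enumerate traces; 54 have nonzero weight after conditioning:
  (Y=2, W=0, Z=0, V=0, U=2, X=0) weight 4/567
  (Y=2, W=0, Z=0, V=0, U=2, X=1) weight 4/567
  (Y=2, W=0, Z=0, V=0, U=2, X=2) weight 4/567
  (Y=2, W=0, Z=1, V=0, U=2, X=0) weight 1/567
  (Y=2, W=0, Z=1, V=0, U=2, X=1) weight 1/567
  (Y=2, W=0, Z=1, V=0, U=2, X=2) weight 1/567
  (Y=2, W=0, Z=2, V=0, U=2, X=0) weight 2/567
  (Y=2, W=0, Z=2, V=0, U=2, X=1) weight 2/567
  (Y=2, W=2, Z=0, V=0, U=2, X=0) weight 4/567
  … 45 more
Group by W:
  weight(W=0) = 11/108
  weight(W=2) = 11/108
Total weight = 11/108 + 11/108 = 11/54
P(W=0 | obs) = 11/108 / 11/54 = 1/2
P(W=2 | obs) = 11/108 / 11/54 = 1/2

P(W = 2 | obs) = 1/2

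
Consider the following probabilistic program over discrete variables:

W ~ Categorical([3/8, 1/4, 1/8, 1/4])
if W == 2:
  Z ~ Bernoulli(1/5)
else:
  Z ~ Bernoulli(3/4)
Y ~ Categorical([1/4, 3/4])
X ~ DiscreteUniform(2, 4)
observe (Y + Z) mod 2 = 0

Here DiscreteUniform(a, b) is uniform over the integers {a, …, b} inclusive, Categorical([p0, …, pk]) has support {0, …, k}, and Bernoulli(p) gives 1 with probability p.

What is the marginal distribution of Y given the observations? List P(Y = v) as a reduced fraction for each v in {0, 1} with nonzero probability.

Enumerate traces; 24 have nonzero weight after conditioning:
  (W=0, Z=0, Y=0, X=2) weight 1/128
  (W=0, Z=0, Y=0, X=3) weight 1/128
  (W=0, Z=0, Y=0, X=4) weight 1/128
  (W=0, Z=1, Y=1, X=2) weight 9/128
  (W=0, Z=1, Y=1, X=3) weight 9/128
  (W=0, Z=1, Y=1, X=4) weight 9/128
  (W=1, Z=0, Y=0, X=2) weight 1/192
  (W=1, Z=0, Y=0, X=3) weight 1/192
  … 16 more
Group by Y:
  weight(Y=0) = 51/640
  weight(Y=1) = 327/640
Total weight = 51/640 + 327/640 = 189/320
P(Y=0 | obs) = 51/640 / 189/320 = 17/126
P(Y=1 | obs) = 327/640 / 189/320 = 109/126

P(Y=0) = 17/126, P(Y=1) = 109/126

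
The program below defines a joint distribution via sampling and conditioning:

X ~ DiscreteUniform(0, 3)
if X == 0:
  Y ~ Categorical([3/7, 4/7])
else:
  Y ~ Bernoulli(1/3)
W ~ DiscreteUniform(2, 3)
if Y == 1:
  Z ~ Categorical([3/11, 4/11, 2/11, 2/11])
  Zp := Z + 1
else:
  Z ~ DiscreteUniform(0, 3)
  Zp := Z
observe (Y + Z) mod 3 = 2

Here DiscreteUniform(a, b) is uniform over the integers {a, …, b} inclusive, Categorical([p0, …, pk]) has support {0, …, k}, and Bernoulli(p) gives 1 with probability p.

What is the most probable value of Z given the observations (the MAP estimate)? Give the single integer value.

argmax_v P(Z = v | obs) = 2

Enumerate traces; 16 have nonzero weight after conditioning:
  (X=0, Y=0, W=2, Z=2) weight 3/224
  (X=0, Y=0, W=3, Z=2) weight 3/224
  (X=0, Y=1, W=2, Z=1) weight 2/77
  (X=0, Y=1, W=3, Z=1) weight 2/77
  (X=1, Y=0, W=2, Z=2) weight 1/48
  (X=1, Y=0, W=3, Z=2) weight 1/48
  (X=1, Y=1, W=2, Z=1) weight 1/66
  (X=1, Y=1, W=3, Z=1) weight 1/66
  … 8 more
Group by Z:
  weight(Z=1) = 1/7
  weight(Z=2) = 17/112
Total weight = 1/7 + 17/112 = 33/112
P(Z=1 | obs) = 1/7 / 33/112 = 16/33
P(Z=2 | obs) = 17/112 / 33/112 = 17/33
argmax = 2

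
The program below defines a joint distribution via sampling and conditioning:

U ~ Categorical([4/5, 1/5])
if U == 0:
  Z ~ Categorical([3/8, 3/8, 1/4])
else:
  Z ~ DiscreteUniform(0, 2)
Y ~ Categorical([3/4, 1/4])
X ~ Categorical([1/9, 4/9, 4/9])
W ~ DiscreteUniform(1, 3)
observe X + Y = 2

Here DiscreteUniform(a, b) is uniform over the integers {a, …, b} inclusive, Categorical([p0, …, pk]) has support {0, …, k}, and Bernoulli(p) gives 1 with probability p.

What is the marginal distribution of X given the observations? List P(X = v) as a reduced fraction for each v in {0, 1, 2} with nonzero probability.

Enumerate traces; 36 have nonzero weight after conditioning:
  (U=0, Z=0, Y=0, X=2, W=1) weight 1/30
  (U=0, Z=0, Y=0, X=2, W=2) weight 1/30
  (U=0, Z=0, Y=0, X=2, W=3) weight 1/30
  (U=0, Z=0, Y=1, X=1, W=1) weight 1/90
  (U=0, Z=0, Y=1, X=1, W=2) weight 1/90
  (U=0, Z=0, Y=1, X=1, W=3) weight 1/90
  (U=0, Z=1, Y=0, X=2, W=1) weight 1/30
  (U=0, Z=1, Y=0, X=2, W=2) weight 1/30
  … 28 more
Group by X:
  weight(X=1) = 1/9
  weight(X=2) = 1/3
Total weight = 1/9 + 1/3 = 4/9
P(X=1 | obs) = 1/9 / 4/9 = 1/4
P(X=2 | obs) = 1/3 / 4/9 = 3/4

P(X=1) = 1/4, P(X=2) = 3/4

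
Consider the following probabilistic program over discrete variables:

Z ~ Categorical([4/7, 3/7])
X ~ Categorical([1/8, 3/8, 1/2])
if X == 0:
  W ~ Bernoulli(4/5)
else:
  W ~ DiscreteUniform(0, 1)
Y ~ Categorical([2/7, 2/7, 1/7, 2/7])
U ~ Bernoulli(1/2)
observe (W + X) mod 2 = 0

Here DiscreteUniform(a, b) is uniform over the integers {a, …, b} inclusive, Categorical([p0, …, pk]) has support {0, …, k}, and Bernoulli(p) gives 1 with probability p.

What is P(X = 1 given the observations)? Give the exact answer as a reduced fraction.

Enumerate traces; 48 have nonzero weight after conditioning:
  (Z=0, X=0, W=0, Y=0, U=0) weight 1/490
  (Z=0, X=0, W=0, Y=0, U=1) weight 1/490
  (Z=0, X=0, W=0, Y=1, U=0) weight 1/490
  (Z=0, X=0, W=0, Y=1, U=1) weight 1/490
  (Z=0, X=0, W=0, Y=2, U=0) weight 1/980
  (Z=0, X=0, W=0, Y=2, U=1) weight 1/980
  (Z=0, X=0, W=0, Y=3, U=0) weight 1/490
  (Z=0, X=0, W=0, Y=3, U=1) weight 1/490
  (Z=0, X=1, W=1, Y=0, U=0) weight 3/196
  (Z=0, X=2, W=0, Y=0, U=0) weight 1/49
  … 38 more
Group by X:
  weight(X=0) = 1/40
  weight(X=1) = 3/16
  weight(X=2) = 1/4
Total weight = 1/40 + 3/16 + 1/4 = 37/80
P(X=0 | obs) = 1/40 / 37/80 = 2/37
P(X=1 | obs) = 3/16 / 37/80 = 15/37
P(X=2 | obs) = 1/4 / 37/80 = 20/37

P(X = 1 | obs) = 15/37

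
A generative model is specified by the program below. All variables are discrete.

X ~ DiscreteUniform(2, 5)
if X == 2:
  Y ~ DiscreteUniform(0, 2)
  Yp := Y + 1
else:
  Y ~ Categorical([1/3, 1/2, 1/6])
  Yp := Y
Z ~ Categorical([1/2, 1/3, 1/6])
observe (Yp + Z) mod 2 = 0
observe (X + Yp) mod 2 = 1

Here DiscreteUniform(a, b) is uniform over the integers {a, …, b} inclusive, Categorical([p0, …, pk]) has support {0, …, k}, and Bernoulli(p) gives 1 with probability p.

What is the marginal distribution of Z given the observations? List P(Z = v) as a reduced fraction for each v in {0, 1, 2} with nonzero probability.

Enumerate traces; 11 have nonzero weight after conditioning:
  (X=2, Y=0, Z=1) weight 1/36
  (X=2, Y=2, Z=1) weight 1/36
  (X=3, Y=0, Z=0) weight 1/24
  (X=3, Y=0, Z=2) weight 1/72
  (X=3, Y=2, Z=0) weight 1/48
  (X=3, Y=2, Z=2) weight 1/144
  (X=4, Y=1, Z=1) weight 1/24
  (X=5, Y=0, Z=0) weight 1/24
  … 3 more
Group by Z:
  weight(Z=0) = 1/8
  weight(Z=1) = 7/72
  weight(Z=2) = 1/24
Total weight = 1/8 + 7/72 + 1/24 = 19/72
P(Z=0 | obs) = 1/8 / 19/72 = 9/19
P(Z=1 | obs) = 7/72 / 19/72 = 7/19
P(Z=2 | obs) = 1/24 / 19/72 = 3/19

P(Z=0) = 9/19, P(Z=1) = 7/19, P(Z=2) = 3/19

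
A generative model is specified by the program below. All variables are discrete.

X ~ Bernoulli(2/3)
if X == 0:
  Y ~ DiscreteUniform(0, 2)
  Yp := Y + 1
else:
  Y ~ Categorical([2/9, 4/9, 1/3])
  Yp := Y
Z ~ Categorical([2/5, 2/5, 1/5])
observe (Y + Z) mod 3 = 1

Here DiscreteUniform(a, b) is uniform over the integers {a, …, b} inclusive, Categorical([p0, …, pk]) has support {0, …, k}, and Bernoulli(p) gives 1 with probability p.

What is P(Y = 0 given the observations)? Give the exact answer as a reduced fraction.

Enumerate traces; 6 have nonzero weight after conditioning:
  (X=0, Y=0, Z=1) weight 2/45
  (X=0, Y=1, Z=0) weight 2/45
  (X=0, Y=2, Z=2) weight 1/45
  (X=1, Y=0, Z=1) weight 8/135
  (X=1, Y=1, Z=0) weight 16/135
  (X=1, Y=2, Z=2) weight 2/45
Group by Y:
  weight(Y=0) = 14/135
  weight(Y=1) = 22/135
  weight(Y=2) = 1/15
Total weight = 14/135 + 22/135 + 1/15 = 1/3
P(Y=0 | obs) = 14/135 / 1/3 = 14/45
P(Y=1 | obs) = 22/135 / 1/3 = 22/45
P(Y=2 | obs) = 1/15 / 1/3 = 1/5

P(Y = 0 | obs) = 14/45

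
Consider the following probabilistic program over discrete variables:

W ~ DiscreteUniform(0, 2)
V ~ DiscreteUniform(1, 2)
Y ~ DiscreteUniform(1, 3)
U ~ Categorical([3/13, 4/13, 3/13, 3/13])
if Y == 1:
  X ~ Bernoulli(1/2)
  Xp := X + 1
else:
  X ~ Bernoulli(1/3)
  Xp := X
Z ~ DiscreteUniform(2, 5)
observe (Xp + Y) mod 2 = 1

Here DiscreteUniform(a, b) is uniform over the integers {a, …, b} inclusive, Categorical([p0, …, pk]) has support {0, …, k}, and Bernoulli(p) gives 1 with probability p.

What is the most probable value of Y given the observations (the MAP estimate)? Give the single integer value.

Enumerate traces; 288 have nonzero weight after conditioning:
  (W=0, V=1, Y=1, U=0, X=1, Z=2) weight 1/624
  (W=0, V=1, Y=1, U=0, X=1, Z=3) weight 1/624
  (W=0, V=1, Y=1, U=0, X=1, Z=4) weight 1/624
  (W=0, V=1, Y=1, U=0, X=1, Z=5) weight 1/624
  (W=0, V=1, Y=1, U=1, X=1, Z=2) weight 1/468
  (W=0, V=1, Y=1, U=1, X=1, Z=3) weight 1/468
  (W=0, V=1, Y=1, U=1, X=1, Z=4) weight 1/468
  (W=0, V=1, Y=1, U=1, X=1, Z=5) weight 1/468
  (W=0, V=1, Y=2, U=0, X=1, Z=2) weight 1/936
  (W=0, V=1, Y=3, U=0, X=0, Z=2) weight 1/468
  … 278 more
Group by Y:
  weight(Y=1) = 1/6
  weight(Y=2) = 1/9
  weight(Y=3) = 2/9
Total weight = 1/6 + 1/9 + 2/9 = 1/2
P(Y=1 | obs) = 1/6 / 1/2 = 1/3
P(Y=2 | obs) = 1/9 / 1/2 = 2/9
P(Y=3 | obs) = 2/9 / 1/2 = 4/9
argmax = 3

argmax_v P(Y = v | obs) = 3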